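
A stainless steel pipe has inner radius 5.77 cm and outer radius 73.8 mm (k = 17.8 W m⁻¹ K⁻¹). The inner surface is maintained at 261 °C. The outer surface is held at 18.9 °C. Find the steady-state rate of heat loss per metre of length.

Q' = 1.10×10^5 W/m

Q' = 2πk·ΔT/ln(r₂/r₁) = 2π × 17.8 × 242.1 / ln(0.0738/0.0577) = 1.10×10^5 W/m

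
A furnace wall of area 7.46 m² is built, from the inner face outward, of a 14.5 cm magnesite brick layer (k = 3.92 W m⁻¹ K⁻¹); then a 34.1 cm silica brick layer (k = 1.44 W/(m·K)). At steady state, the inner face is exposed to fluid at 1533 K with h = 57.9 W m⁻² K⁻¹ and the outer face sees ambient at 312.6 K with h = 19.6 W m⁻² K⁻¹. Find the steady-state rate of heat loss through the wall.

Treat each layer as a resistance in series:
  R_conv,in = 1/(hA) = 1/(57.9·7.46) = 0.002315 K/W
  R_magnesite brick = L/(kA) = 0.145/(3.92·7.46) = 0.004958 K/W
  R_silica brick = L/(kA) = 0.341/(1.44·7.46) = 0.03174 K/W
  R_conv,out = 1/(hA) = 1/(19.6·7.46) = 0.006839 K/W
ΣR = 0.002315 + 0.004958 + 0.03174 + 0.006839 = 0.04585 K/W
Q = ΔT/ΣR = (1533 K − 312.6 K)/0.04585 = 26600 W

Q = 26600 W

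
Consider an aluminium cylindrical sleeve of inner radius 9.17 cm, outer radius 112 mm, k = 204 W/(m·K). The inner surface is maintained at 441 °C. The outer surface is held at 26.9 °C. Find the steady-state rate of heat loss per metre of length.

Q' = 2.65×10^6 W/m

Q' = 2πk·ΔT/ln(r₂/r₁) = 2π × 204 × 414.1 / ln(0.112/0.0917) = 2.65×10^6 W/m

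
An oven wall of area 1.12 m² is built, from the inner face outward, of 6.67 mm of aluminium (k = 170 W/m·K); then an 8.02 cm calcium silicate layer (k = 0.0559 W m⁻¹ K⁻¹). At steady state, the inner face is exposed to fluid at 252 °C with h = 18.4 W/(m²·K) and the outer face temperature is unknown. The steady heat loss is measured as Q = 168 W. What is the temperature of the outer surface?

Series resistances:
  R_conv,in = 1/(hA) = 1/(18.4·1.12) = 0.04852 K/W
  R_aluminium = L/(kA) = 0.00667/(170·1.12) = 3.503×10^-5 K/W
  R_calcium silicate = L/(kA) = 0.0802/(0.0559·1.12) = 1.281 K/W
ΣR = 1.330 K/W
ΔT = Q·ΣR = 168 × 1.330 = 223.4 K
Heat flows outward, so T_out = T_in − ΔT = 252 − 223.4 = 28.6 °C

T_out = 28.6 °C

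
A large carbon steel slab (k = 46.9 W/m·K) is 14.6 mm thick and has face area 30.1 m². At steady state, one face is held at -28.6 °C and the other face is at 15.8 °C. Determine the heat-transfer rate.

Q = 4290 kW

Q = kA·ΔT/L = 46.9 × 30.1 × |-28.6 °C − 15.8 °C| / 0.0146 = 4.29×10^6 W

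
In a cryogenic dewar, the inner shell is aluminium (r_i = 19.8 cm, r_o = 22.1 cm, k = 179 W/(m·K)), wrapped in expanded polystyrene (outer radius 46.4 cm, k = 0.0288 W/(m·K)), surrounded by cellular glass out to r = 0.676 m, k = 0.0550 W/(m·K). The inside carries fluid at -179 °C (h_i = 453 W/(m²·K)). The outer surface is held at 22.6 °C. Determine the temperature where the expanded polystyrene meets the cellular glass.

Resistance network (inner→outer):
  R_conv,in = 1/(4πr²h) = 1/(4π·0.198²·453) = 0.004481 K/W
  R_aluminium = (1/0.198 − 1/0.221)/(4πk) = 0.5256/(4π·179) = 2.337×10^-4 K/W
  R_expanded polystyrene = (1/0.221 − 1/0.464)/(4πk) = 2.370/(4π·0.0288) = 6.548 K/W
  R_cellular glass = (1/0.464 − 1/0.676)/(4πk) = 0.6759/(4π·0.0550) = 0.9779 K/W
ΣR = 0.004481 + 2.337×10^-4 + 6.548 + 0.9779 = 7.531 K/W
Q = ΔT/ΣR = (-179 °C − 22.6 °C)/7.531 = -26.77 W
From the inner boundary to the expanded polystyrene/cellular glass interface, ΣR_partial = 6.553 K/W.
T_interface = T_in − Q·ΣR_partial = -179 °C − (-26.77)(6.553) = -3.6 °C

T = -3.6 °C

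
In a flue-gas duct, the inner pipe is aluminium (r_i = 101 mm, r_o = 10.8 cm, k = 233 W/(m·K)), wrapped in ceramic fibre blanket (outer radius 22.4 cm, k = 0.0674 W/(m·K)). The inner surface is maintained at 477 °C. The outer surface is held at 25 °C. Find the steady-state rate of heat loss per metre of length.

Treat each layer as a resistance in series:
  R'_aluminium = ln(0.108/0.101)/(2πk) = 0.06701/(2π·233) = 4.577×10^-5 m·K/W
  R'_ceramic fibre blanket = ln(0.224/0.108)/(2πk) = 0.7295/(2π·0.0674) = 1.723 m·K/W
ΣR = 4.577×10^-5 + 1.723 = 1.723 m·K/W
Q' = ΔT/ΣR = (477 °C − 25 °C)/1.723 = 262 W/m

Q' = 262 W/m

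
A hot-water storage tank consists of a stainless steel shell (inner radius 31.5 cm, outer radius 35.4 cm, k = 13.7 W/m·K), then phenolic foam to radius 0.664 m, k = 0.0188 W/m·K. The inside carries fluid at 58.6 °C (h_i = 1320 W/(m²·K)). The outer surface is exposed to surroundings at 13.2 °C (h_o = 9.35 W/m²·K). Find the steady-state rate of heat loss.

Q = 8.10 W

Series thermal resistances, inner to outer:
  R_conv,in = 1/(4πr²h) = 1/(4π·0.315²·1320) = 6.076×10^-4 K/W
  R_stainless steel = (1/0.315 − 1/0.354)/(4πk) = 0.3497/(4π·13.7) = 0.002032 K/W
  R_phenolic foam = (1/0.354 − 1/0.664)/(4πk) = 1.319/(4π·0.0188) = 5.582 K/W
  R_conv,out = 1/(4πr²h) = 1/(4π·0.664²·9.35) = 0.01930 K/W
ΣR = 6.076×10^-4 + 0.002032 + 5.582 + 0.01930 = 5.604 K/W
Q = ΔT/ΣR = (58.6 °C − 13.2 °C)/5.604 = 8.10 W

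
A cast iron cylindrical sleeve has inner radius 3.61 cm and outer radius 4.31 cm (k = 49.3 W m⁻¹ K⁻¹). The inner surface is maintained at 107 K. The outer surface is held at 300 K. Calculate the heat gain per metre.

Q' = 2πk·ΔT/ln(r₂/r₁) = 2π × 49.3 × 193 / ln(0.0431/0.0361) = 3.37×10^5 W/m

Q' = 3.37×10^5 W/m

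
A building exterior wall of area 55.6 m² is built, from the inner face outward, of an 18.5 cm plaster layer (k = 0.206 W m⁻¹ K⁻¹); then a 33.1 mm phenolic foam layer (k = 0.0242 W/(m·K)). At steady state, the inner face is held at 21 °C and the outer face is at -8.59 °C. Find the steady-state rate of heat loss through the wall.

Resistance network (inner→outer):
  R_plaster = L/(kA) = 0.185/(0.206·55.6) = 0.01615 K/W
  R_phenolic foam = L/(kA) = 0.0331/(0.0242·55.6) = 0.02460 K/W
ΣR = 0.01615 + 0.02460 = 0.04075 K/W
Q = ΔT/ΣR = (21 °C − -8.59 °C)/0.04075 = 726 W

Q = 726 W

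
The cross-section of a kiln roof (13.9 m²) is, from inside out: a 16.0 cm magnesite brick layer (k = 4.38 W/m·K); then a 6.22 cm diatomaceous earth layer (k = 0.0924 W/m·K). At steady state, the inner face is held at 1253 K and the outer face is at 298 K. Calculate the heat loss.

Q = 18700 W

Series thermal resistances, inner to outer:
  R_magnesite brick = L/(kA) = 0.160/(4.38·13.9) = 0.002628 K/W
  R_diatomaceous earth = L/(kA) = 0.0622/(0.0924·13.9) = 0.04843 K/W
ΣR = 0.002628 + 0.04843 = 0.05106 K/W
Q = ΔT/ΣR = (1253 K − 298 K)/0.05106 = 18700 W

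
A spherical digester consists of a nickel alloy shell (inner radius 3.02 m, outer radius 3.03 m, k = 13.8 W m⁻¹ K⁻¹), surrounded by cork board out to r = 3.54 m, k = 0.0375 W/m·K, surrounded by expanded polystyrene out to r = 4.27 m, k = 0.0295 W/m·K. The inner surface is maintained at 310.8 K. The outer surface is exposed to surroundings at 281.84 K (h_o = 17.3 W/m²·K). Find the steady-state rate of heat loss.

Q = 125 W

Treat each layer as a resistance in series:
  R_nickel alloy = (1/3.02 − 1/3.03)/(4πk) = 0.001093/(4π·13.8) = 6.302×10^-6 K/W
  R_cork board = (1/3.03 − 1/3.54)/(4πk) = 0.04755/(4π·0.0375) = 0.1009 K/W
  R_expanded polystyrene = (1/3.54 − 1/4.27)/(4πk) = 0.04829/(4π·0.0295) = 0.1303 K/W
  R_conv,out = 1/(4πr²h) = 1/(4π·4.27²·17.3) = 2.523×10^-4 K/W
ΣR = 6.302×10^-6 + 0.1009 + 0.1303 + 2.523×10^-4 = 0.2315 K/W
Q = ΔT/ΣR = (310.8 K − 281.84 K)/0.2315 = 125 W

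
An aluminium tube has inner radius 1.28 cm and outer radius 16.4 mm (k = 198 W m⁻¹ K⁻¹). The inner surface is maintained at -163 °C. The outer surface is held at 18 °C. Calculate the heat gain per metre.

Q' = 909 kW/m

Q' = 2πk·ΔT/ln(r₂/r₁) = 2π × 198 × 181 / ln(0.0164/0.0128) = 9.09×10^5 W/m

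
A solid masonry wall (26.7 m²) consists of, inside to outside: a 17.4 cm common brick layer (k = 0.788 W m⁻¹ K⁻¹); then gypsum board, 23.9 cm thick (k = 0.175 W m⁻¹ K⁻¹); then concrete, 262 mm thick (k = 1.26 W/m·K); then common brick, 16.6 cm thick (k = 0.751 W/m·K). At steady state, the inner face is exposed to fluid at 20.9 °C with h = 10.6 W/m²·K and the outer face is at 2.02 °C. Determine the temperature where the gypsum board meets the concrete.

T = 5.86 °C

Series thermal resistances, inner to outer:
  R_conv,in = 1/(hA) = 1/(10.6·26.7) = 0.003533 K/W
  R_common brick = L/(kA) = 0.174/(0.788·26.7) = 0.008270 K/W
  R_gypsum board = L/(kA) = 0.239/(0.175·26.7) = 0.05115 K/W
  R_concrete = L/(kA) = 0.262/(1.26·26.7) = 0.007788 K/W
  R_common brick = L/(kA) = 0.166/(0.751·26.7) = 0.008279 K/W
ΣR = 0.003533 + 0.008270 + 0.05115 + 0.007788 + 0.008279 = 0.07902 K/W
Q = ΔT/ΣR = (20.9 °C − 2.02 °C)/0.07902 = 238.9 W
From the inner boundary to the gypsum board/concrete interface, ΣR_partial = 0.06295 K/W.
T_interface = T_in − Q·ΣR_partial = 20.9 °C − (238.9)(0.06295) = 5.86 °C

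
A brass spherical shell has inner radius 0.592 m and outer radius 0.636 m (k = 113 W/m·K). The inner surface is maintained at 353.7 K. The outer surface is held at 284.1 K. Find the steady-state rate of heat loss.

Q = 846 kW

Q = 4πk·ΔT/(1/r₁ − 1/r₂) = 4π × 113 × 69.6 / (1/0.592 − 1/0.636) = 8.46×10^5 W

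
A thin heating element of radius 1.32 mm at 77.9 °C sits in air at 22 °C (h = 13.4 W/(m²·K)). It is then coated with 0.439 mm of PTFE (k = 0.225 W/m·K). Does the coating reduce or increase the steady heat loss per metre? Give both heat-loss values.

increases: 6.21 → 8.04 W/m

Critical radius for a cylinder: r_cr = k/h = 0.0168 m = 1.68 cm.
Outer radius after coating: r₂ = 0.00132 + 4.39×10^-4 = 0.001759 m.
Since r₁ < r_cr and r₂ ≤ r_cr, the coating moves toward the maximum at r_cr — heat loss rises.
Bare: R = 1/(2πr₁h) = 8.998 m·K/W; Q = 55.9/8.998 = 6.21 W/m.
Coated: R = R_cond + R_conv = 6.955 m·K/W; Q = 55.9/6.955 = 8.04 W/m.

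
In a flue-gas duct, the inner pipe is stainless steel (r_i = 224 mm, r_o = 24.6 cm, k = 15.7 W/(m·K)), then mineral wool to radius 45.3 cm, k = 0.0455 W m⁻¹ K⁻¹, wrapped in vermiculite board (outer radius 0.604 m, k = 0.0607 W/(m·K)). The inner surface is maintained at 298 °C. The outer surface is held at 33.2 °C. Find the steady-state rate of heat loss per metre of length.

Q' = 91.6 W/m

Resistance network (inner→outer):
  R'_stainless steel = ln(0.246/0.224)/(2πk) = 0.09369/(2π·15.7) = 9.497×10^-4 m·K/W
  R'_mineral wool = ln(0.453/0.246)/(2πk) = 0.6106/(2π·0.0455) = 2.136 m·K/W
  R'_vermiculite board = ln(0.604/0.453)/(2πk) = 0.2877/(2π·0.0607) = 0.7543 m·K/W
ΣR = 9.497×10^-4 + 2.136 + 0.7543 = 2.891 m·K/W
Q' = ΔT/ΣR = (298 °C − 33.2 °C)/2.891 = 91.6 W/m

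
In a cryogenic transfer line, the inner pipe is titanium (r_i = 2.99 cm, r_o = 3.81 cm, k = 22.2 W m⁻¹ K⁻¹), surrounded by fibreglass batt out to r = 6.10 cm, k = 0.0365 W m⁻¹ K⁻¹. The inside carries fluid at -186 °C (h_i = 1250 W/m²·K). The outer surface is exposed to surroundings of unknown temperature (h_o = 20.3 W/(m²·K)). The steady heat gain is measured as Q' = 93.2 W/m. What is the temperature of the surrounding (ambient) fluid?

Series resistances:
  R'_conv,in = 1/(2πr h) = 1/(2π·0.0299·1250) = 0.004258 m·K/W
  R'_titanium = ln(0.0381/0.0299)/(2πk) = 0.2424/(2π·22.2) = 0.001737 m·K/W
  R'_fibreglass batt = ln(0.0610/0.0381)/(2πk) = 0.4707/(2π·0.0365) = 2.052 m·K/W
  R'_conv,out = 1/(2πr h) = 1/(2π·0.0610·20.3) = 0.1285 m·K/W
ΣR = 2.187 m·K/W
ΔT = Q'·ΣR = 93.2 × 2.187 = 203.8 K
Heat flows inward, so T_out = T_in + ΔT = -186 + 203.8 = 17.8 °C

T_out = 17.8 °C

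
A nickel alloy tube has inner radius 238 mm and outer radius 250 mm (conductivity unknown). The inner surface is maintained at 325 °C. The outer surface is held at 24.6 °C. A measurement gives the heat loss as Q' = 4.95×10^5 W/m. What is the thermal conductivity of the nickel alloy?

ΣR = ΔT/Q' = |325 − 24.6|/4.95×10^5 = 6.069×10^-4 m·K/W
ln(r₂/r₁)/(2πk) = 6.069×10^-4 ⇒ k = 0.04919/(2π·6.069×10^-4) = 12.9 W/m·K

k = 12.9 W/m·K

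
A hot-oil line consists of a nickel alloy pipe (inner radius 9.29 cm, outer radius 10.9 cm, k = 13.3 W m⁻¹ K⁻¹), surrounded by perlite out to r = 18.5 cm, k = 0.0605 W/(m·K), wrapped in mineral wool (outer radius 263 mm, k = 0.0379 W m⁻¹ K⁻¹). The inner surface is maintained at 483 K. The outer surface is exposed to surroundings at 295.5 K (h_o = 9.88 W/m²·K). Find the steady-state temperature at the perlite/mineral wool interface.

Resistance network (inner→outer):
  R'_nickel alloy = ln(0.109/0.0929)/(2πk) = 0.1598/(2π·13.3) = 0.001913 m·K/W
  R'_perlite = ln(0.185/0.109)/(2πk) = 0.5290/(2π·0.0605) = 1.392 m·K/W
  R'_mineral wool = ln(0.263/0.185)/(2πk) = 0.3518/(2π·0.0379) = 1.477 m·K/W
  R'_conv,out = 1/(2πr h) = 1/(2π·0.263·9.88) = 0.06125 m·K/W
ΣR = 0.001913 + 1.392 + 1.477 + 0.06125 = 2.932 m·K/W
Q' = ΔT/ΣR = (483 K − 295.5 K)/2.932 = 63.95 W/m
From the inner boundary to the perlite/mineral wool interface, ΣR_partial = 1.394 m·K/W.
T_interface = T_in − Q'·ΣR_partial = 483 K − (63.95)(1.394) = 394 K

T = 394 K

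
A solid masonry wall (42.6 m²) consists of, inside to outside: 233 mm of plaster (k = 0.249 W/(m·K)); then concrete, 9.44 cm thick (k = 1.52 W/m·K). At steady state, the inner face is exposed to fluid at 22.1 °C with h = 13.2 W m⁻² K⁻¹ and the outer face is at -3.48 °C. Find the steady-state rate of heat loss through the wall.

Resistance network (inner→outer):
  R_conv,in = 1/(hA) = 1/(13.2·42.6) = 0.001778 K/W
  R_plaster = L/(kA) = 0.233/(0.249·42.6) = 0.02197 K/W
  R_concrete = L/(kA) = 0.0944/(1.52·42.6) = 0.001458 K/W
ΣR = 0.001778 + 0.02197 + 0.001458 = 0.02521 K/W
Q = ΔT/ΣR = (22.1 °C − -3.48 °C)/0.02521 = 1010 W

Q = 1010 W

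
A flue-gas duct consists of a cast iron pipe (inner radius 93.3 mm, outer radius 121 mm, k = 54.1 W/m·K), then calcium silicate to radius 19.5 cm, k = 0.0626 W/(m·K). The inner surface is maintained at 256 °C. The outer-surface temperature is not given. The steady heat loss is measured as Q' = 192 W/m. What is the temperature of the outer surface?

T_out = 22.9 °C

Sum the resistances:
  R'_cast iron = ln(0.121/0.0933)/(2πk) = 0.2600/(2π·54.1) = 7.648×10^-4 m·K/W
  R'_calcium silicate = ln(0.195/0.121)/(2πk) = 0.4772/(2π·0.0626) = 1.213 m·K/W
ΣR = 1.214 m·K/W
ΔT = Q'·ΣR = 192 × 1.214 = 233.1 K
Heat flows outward, so T_out = T_in − ΔT = 256 − 233.1 = 22.9 °C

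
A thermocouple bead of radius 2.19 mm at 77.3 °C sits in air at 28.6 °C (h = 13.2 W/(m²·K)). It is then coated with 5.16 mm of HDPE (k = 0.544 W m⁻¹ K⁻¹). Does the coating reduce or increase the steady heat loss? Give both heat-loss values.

Critical radius for a sphere: r_cr = 2k/h = 0.0824 m = 8.24 cm.
Outer radius after coating: r₂ = 0.00219 + 0.00516 = 0.00735 m.
Since r₁ < r_cr and r₂ ≤ r_cr, the coating moves toward the maximum at r_cr — heat loss rises.
Bare: R = 1/(4πr₁²h) = 1257 K/W; Q = 48.7/1257 = 0.0387 W.
Coated: R = R_cond + R_conv = 158.5 K/W; Q = 48.7/158.5 = 0.307 W.

increases: 0.0387 → 0.307 W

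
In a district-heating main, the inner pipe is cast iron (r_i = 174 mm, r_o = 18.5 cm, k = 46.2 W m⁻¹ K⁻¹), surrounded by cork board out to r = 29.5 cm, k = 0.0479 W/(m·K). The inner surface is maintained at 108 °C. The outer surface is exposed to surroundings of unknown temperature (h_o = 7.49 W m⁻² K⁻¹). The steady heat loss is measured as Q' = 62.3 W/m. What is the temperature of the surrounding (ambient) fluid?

Series resistances:
  R'_cast iron = ln(0.185/0.174)/(2πk) = 0.06130/(2π·46.2) = 2.112×10^-4 m·K/W
  R'_cork board = ln(0.295/0.185)/(2πk) = 0.4666/(2π·0.0479) = 1.550 m·K/W
  R'_conv,out = 1/(2πr h) = 1/(2π·0.295·7.49) = 0.07203 m·K/W
ΣR = 1.623 m·K/W
ΔT = Q'·ΣR = 62.3 × 1.623 = 101.1 K
Heat flows outward, so T_out = T_in − ΔT = 108 − 101.1 = 6.9 °C

T_out = 6.9 °C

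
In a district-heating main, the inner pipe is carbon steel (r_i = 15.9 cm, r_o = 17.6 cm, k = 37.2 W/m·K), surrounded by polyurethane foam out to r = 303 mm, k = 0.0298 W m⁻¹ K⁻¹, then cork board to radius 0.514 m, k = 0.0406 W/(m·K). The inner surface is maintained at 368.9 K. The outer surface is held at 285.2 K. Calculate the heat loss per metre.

Q' = 16.8 W/m

Series thermal resistances, inner to outer:
  R'_carbon steel = ln(0.176/0.159)/(2πk) = 0.1016/(2π·37.2) = 4.346×10^-4 m·K/W
  R'_polyurethane foam = ln(0.303/0.176)/(2πk) = 0.5432/(2π·0.0298) = 2.901 m·K/W
  R'_cork board = ln(0.514/0.303)/(2πk) = 0.5285/(2π·0.0406) = 2.072 m·K/W
ΣR = 4.346×10^-4 + 2.901 + 2.072 = 4.973 m·K/W
Q' = ΔT/ΣR = (368.9 K − 285.2 K)/4.973 = 16.8 W/m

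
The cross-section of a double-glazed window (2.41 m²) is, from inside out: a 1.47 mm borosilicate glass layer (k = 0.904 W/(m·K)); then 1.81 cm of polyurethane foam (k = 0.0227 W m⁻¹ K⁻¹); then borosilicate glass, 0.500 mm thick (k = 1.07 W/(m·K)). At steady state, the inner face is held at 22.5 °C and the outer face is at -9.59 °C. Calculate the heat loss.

Q = 96.7 W

Series thermal resistances, inner to outer:
  R_borosilicate glass = L/(kA) = 0.00147/(0.904·2.41) = 6.747×10^-4 K/W
  R_polyurethane foam = L/(kA) = 0.0181/(0.0227·2.41) = 0.3309 K/W
  R_borosilicate glass = L/(kA) = 5.00×10^-4/(1.07·2.41) = 1.939×10^-4 K/W
ΣR = 6.747×10^-4 + 0.3309 + 1.939×10^-4 = 0.3318 K/W
Q = ΔT/ΣR = (22.5 °C − -9.59 °C)/0.3318 = 96.7 W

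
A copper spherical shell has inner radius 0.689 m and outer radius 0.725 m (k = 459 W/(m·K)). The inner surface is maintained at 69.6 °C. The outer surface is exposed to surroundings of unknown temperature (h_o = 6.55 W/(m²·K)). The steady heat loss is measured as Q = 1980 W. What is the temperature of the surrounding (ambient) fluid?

Series resistances:
  R_copper = (1/0.689 − 1/0.725)/(4πk) = 0.07207/(4π·459) = 1.249×10^-5 K/W
  R_conv,out = 1/(4πr²h) = 1/(4π·0.725²·6.55) = 0.02311 K/W
ΣR = 0.02313 K/W
ΔT = Q·ΣR = 1980 × 0.02313 = 45.80 K
Heat flows outward, so T_out = T_in − ΔT = 69.6 − 45.80 = 23.8 °C

T_out = 23.8 °C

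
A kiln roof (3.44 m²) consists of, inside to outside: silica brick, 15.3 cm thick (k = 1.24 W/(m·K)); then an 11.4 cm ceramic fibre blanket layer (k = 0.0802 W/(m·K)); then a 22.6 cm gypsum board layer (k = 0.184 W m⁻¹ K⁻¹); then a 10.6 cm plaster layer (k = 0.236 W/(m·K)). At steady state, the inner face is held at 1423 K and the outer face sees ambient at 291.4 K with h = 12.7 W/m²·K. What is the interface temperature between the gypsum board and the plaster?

T = 472 K

Series thermal resistances, inner to outer:
  R_silica brick = L/(kA) = 0.153/(1.24·3.44) = 0.03587 K/W
  R_ceramic fibre blanket = L/(kA) = 0.114/(0.0802·3.44) = 0.4132 K/W
  R_gypsum board = L/(kA) = 0.226/(0.184·3.44) = 0.3571 K/W
  R_plaster = L/(kA) = 0.106/(0.236·3.44) = 0.1306 K/W
  R_conv,out = 1/(hA) = 1/(12.7·3.44) = 0.02289 K/W
ΣR = 0.03587 + 0.4132 + 0.3571 + 0.1306 + 0.02289 = 0.9597 K/W
Q = ΔT/ΣR = (1423 K − 291.4 K)/0.9597 = 1179 W
From the inner boundary to the gypsum board/plaster interface, ΣR_partial = 0.8062 K/W.
T_interface = T_in − Q·ΣR_partial = 1423 K − (1179)(0.8062) = 472 K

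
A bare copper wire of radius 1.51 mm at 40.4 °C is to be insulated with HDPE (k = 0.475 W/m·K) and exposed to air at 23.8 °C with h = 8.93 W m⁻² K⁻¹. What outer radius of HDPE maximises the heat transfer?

r_cr = 5.32 cm

For a cylinder, r_cr = k_ins/h = 0.475/8.93 = 0.0532 m = 5.32 cm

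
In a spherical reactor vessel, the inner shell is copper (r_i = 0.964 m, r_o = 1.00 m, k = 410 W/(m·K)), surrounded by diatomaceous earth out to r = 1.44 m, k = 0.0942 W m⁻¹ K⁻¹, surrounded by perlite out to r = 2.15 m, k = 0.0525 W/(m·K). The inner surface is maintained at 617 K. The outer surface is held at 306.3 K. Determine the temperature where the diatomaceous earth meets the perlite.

T = 485 K

Series thermal resistances, inner to outer:
  R_copper = (1/0.964 − 1/1.00)/(4πk) = 0.03734/(4π·410) = 7.248×10^-6 K/W
  R_diatomaceous earth = (1/1.00 − 1/1.44)/(4πk) = 0.3056/(4π·0.0942) = 0.2581 K/W
  R_perlite = (1/1.44 − 1/2.15)/(4πk) = 0.2293/(4π·0.0525) = 0.3476 K/W
ΣR = 7.248×10^-6 + 0.2581 + 0.3476 = 0.6057 K/W
Q = ΔT/ΣR = (617 K − 306.3 K)/0.6057 = 513.0 W
From the inner boundary to the diatomaceous earth/perlite interface, ΣR_partial = 0.2581 K/W.
T_interface = T_in − Q·ΣR_partial = 617 K − (513.0)(0.2581) = 485 K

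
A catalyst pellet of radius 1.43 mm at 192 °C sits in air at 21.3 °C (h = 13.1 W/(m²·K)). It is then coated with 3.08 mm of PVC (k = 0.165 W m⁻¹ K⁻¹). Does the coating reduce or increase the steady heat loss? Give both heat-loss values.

increases: 0.0575 → 0.323 W

Critical radius for a sphere: r_cr = 2k/h = 0.0252 m = 2.52 cm.
Outer radius after coating: r₂ = 0.00143 + 0.00308 = 0.00451 m.
Since r₁ < r_cr and r₂ ≤ r_cr, the coating moves toward the maximum at r_cr — heat loss rises.
Bare: R = 1/(4πr₁²h) = 2971 K/W; Q = 170.7/2971 = 0.0575 W.
Coated: R = R_cond + R_conv = 529.0 K/W; Q = 170.7/529.0 = 0.323 W.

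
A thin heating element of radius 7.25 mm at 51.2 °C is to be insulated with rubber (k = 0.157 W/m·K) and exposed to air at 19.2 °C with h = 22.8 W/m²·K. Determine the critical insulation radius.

r_cr = 0.689 cm

For a cylinder, r_cr = k_ins/h = 0.157/22.8 = 0.00689 m = 0.689 cm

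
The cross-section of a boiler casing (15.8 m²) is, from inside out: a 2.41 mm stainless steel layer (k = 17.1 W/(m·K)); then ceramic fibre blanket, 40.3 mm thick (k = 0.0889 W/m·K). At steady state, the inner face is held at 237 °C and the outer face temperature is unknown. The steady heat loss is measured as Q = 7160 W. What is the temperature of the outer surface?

T_out = 31.5 °C

Sum the resistances:
  R_stainless steel = L/(kA) = 0.00241/(17.1·15.8) = 8.920×10^-6 K/W
  R_ceramic fibre blanket = L/(kA) = 0.0403/(0.0889·15.8) = 0.02869 K/W
ΣR = 0.02870 K/W
ΔT = Q·ΣR = 7160 × 0.02870 = 205.5 K
Heat flows outward, so T_out = T_in − ΔT = 237 − 205.5 = 31.5 °C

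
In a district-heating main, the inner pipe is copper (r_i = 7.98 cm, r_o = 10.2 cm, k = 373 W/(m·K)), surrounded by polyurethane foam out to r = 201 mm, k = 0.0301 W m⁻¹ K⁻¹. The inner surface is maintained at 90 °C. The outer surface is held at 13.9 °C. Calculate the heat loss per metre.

Resistance network (inner→outer):
  R'_copper = ln(0.102/0.0798)/(2πk) = 0.2454/(2π·373) = 1.047×10^-4 m·K/W
  R'_polyurethane foam = ln(0.201/0.102)/(2πk) = 0.6783/(2π·0.0301) = 3.587 m·K/W
ΣR = 1.047×10^-4 + 3.587 = 3.587 m·K/W
Q' = ΔT/ΣR = (90 °C − 13.9 °C)/3.587 = 21.2 W/m

Q' = 21.2 W/m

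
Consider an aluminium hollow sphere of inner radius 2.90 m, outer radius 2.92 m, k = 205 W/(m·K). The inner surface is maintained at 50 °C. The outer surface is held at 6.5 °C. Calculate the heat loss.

Q = 47400 kW

Q = 4πk·ΔT/(1/r₁ − 1/r₂) = 4π × 205 × 43.5 / (1/2.90 − 1/2.92) = 4.74×10^7 W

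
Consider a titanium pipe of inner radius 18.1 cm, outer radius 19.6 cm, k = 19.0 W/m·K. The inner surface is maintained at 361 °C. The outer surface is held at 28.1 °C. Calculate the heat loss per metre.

Q' = 499 kW/m

Q' = 2πk·ΔT/ln(r₂/r₁) = 2π × 19.0 × 332.9 / ln(0.196/0.181) = 4.99×10^5 W/m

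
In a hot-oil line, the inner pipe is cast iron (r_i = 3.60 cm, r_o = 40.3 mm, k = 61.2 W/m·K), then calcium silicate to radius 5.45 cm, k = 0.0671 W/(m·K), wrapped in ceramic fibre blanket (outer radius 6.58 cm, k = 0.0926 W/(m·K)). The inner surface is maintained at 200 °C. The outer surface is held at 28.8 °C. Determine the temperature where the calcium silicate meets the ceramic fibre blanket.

Treat each layer as a resistance in series:
  R'_cast iron = ln(0.0403/0.0360)/(2πk) = 0.1128/(2π·61.2) = 2.934×10^-4 m·K/W
  R'_calcium silicate = ln(0.0545/0.0403)/(2πk) = 0.3018/(2π·0.0671) = 0.7160 m·K/W
  R'_ceramic fibre blanket = ln(0.0658/0.0545)/(2πk) = 0.1884/(2π·0.0926) = 0.3238 m·K/W
ΣR = 2.934×10^-4 + 0.7160 + 0.3238 = 1.040 m·K/W
Q' = ΔT/ΣR = (200 °C − 28.8 °C)/1.040 = 164.6 W/m
From the inner boundary to the calcium silicate/ceramic fibre blanket interface, ΣR_partial = 0.7163 m·K/W.
T_interface = T_in − Q'·ΣR_partial = 200 °C − (164.6)(0.7163) = 82.1 °C

T = 82.1 °C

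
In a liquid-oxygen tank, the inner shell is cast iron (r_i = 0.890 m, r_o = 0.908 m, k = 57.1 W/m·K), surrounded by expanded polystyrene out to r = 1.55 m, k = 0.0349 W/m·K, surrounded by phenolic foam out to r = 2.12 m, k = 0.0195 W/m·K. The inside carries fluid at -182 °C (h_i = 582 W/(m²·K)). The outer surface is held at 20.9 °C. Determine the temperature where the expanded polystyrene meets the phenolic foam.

T = -61.3 °C

Series thermal resistances, inner to outer:
  R_conv,in = 1/(4πr²h) = 1/(4π·0.890²·582) = 1.726×10^-4 K/W
  R_cast iron = (1/0.890 − 1/0.908)/(4πk) = 0.02227/(4π·57.1) = 3.104×10^-5 K/W
  R_expanded polystyrene = (1/0.908 − 1/1.55)/(4πk) = 0.4562/(4π·0.0349) = 1.040 K/W
  R_phenolic foam = (1/1.55 − 1/2.12)/(4πk) = 0.1735/(4π·0.0195) = 0.7079 K/W
ΣR = 1.726×10^-4 + 3.104×10^-5 + 1.040 + 0.7079 = 1.748 K/W
Q = ΔT/ΣR = (-182 °C − 20.9 °C)/1.748 = -116.1 W
From the inner boundary to the expanded polystyrene/phenolic foam interface, ΣR_partial = 1.040 K/W.
T_interface = T_in − Q·ΣR_partial = -182 °C − (-116.1)(1.040) = -61.3 °C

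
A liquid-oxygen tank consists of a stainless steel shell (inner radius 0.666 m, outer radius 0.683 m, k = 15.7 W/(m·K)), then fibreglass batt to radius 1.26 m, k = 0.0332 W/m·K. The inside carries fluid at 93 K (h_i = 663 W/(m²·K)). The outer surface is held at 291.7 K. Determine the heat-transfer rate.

Series thermal resistances, inner to outer:
  R_conv,in = 1/(4πr²h) = 1/(4π·0.666²·663) = 2.706×10^-4 K/W
  R_stainless steel = (1/0.666 − 1/0.683)/(4πk) = 0.03737/(4π·15.7) = 1.894×10^-4 K/W
  R_fibreglass batt = (1/0.683 − 1/1.26)/(4πk) = 0.6705/(4π·0.0332) = 1.607 K/W
ΣR = 2.706×10^-4 + 1.894×10^-4 + 1.607 = 1.607 K/W
Q = ΔT/ΣR = (93 K − 291.7 K)/1.607 = -124 W
(Negative Q ⇒ heat flows inward; heat gain = 124 W.)

Q = 124 W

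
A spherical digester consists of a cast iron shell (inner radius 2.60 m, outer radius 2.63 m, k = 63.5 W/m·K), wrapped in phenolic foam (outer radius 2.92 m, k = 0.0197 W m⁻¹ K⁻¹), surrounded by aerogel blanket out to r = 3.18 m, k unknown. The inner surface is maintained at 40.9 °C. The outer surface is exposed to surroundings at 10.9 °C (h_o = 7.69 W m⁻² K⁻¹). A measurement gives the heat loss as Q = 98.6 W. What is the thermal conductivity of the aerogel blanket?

k = 0.0148 W/m·K

ΣR = ΔT/Q = |40.9 − 10.9|/98.6 = 0.3043 K/W
Known resistances:
  R_cast iron = (1/2.60 − 1/2.63)/(4πk) = 0.004387/(4π·63.5) = 5.498×10^-6 K/W
  R_phenolic foam = (1/2.63 − 1/2.92)/(4πk) = 0.03776/(4π·0.0197) = 0.1525 K/W
  R_conv,out = 1/(4πr²h) = 1/(4π·3.18²·7.69) = 0.001023 K/W
R_aerogel blanket = ΣR − ΣR_known = 0.3043 − 0.1535 = 0.1508 K/W
(1/r₁−1/r₂)/(4πk) = 0.1508 ⇒ k = 0.02800/(4π·0.1508) = 0.0148 W/m·K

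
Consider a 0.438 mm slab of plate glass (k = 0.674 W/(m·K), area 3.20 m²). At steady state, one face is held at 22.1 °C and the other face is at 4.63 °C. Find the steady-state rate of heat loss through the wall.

Q = 86000 W

Q = kA·ΔT/L = 0.674 × 3.20 × |22.1 °C − 4.63 °C| / 4.38×10^-4 = 86000 W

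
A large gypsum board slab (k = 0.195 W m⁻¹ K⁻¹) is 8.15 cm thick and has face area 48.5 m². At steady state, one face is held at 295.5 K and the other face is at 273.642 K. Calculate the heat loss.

Q = 2540 W

Q = kA·ΔT/L = 0.195 × 48.5 × |295.5 K − 273.642 K| / 0.0815 = 2540 W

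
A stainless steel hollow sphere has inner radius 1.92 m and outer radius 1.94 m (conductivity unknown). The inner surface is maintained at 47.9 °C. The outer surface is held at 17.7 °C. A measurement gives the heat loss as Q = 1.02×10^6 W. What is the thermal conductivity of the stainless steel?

ΣR = ΔT/Q = |47.9 − 17.7|/1.02×10^6 = 2.961×10^-5 K/W
(1/r₁−1/r₂)/(4πk) = 2.961×10^-5 ⇒ k = 0.005369/(4π·2.961×10^-5) = 14.4 W/m·K

k = 14.4 W/m·K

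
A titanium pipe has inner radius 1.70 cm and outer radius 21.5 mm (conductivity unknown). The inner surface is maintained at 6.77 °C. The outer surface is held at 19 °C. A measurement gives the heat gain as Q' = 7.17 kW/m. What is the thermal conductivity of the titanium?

k = 21.9 W/m·K

ΣR = ΔT/Q' = |6.77 − 19|/7170 = 0.001706 m·K/W
ln(r₂/r₁)/(2πk) = 0.001706 ⇒ k = 0.2348/(2π·0.001706) = 21.9 W/m·K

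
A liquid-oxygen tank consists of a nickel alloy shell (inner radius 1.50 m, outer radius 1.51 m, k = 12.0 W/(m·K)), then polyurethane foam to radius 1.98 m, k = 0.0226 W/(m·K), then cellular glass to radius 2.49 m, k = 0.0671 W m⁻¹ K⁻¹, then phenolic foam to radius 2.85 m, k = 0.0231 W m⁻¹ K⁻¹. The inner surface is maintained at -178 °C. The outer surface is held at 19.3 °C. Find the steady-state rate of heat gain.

Treat each layer as a resistance in series:
  R_nickel alloy = (1/1.50 − 1/1.51)/(4πk) = 0.004415/(4π·12.0) = 2.928×10^-5 K/W
  R_polyurethane foam = (1/1.51 − 1/1.98)/(4πk) = 0.1572/(4π·0.0226) = 0.5535 K/W
  R_cellular glass = (1/1.98 − 1/2.49)/(4πk) = 0.1034/(4π·0.0671) = 0.1227 K/W
  R_phenolic foam = (1/2.49 − 1/2.85)/(4πk) = 0.05073/(4π·0.0231) = 0.1748 K/W
ΣR = 2.928×10^-5 + 0.5535 + 0.1227 + 0.1748 = 0.8510 K/W
Q = ΔT/ΣR = (-178 °C − 19.3 °C)/0.8510 = -232 W
(Negative Q ⇒ heat flows inward; heat gain = 232 W.)

Q = 232 W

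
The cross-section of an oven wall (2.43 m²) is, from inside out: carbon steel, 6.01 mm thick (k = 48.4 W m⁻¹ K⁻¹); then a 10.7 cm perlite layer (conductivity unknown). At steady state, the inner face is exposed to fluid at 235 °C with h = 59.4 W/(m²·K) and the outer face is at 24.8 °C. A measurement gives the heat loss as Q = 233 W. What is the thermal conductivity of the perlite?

ΣR = ΔT/Q = |235 − 24.8|/233 = 0.9021 K/W
Known resistances:
  R_conv,in = 1/(hA) = 1/(59.4·2.43) = 0.006928 K/W
  R_carbon steel = L/(kA) = 0.00601/(48.4·2.43) = 5.110×10^-5 K/W
R_perlite = ΣR − ΣR_known = 0.9021 − 0.006979 = 0.8951 K/W
L/(kA) = 0.8951 ⇒ k = 0.107/(0.8951·2.43) = 0.0492 W/m·K

k = 0.0492 W/m·K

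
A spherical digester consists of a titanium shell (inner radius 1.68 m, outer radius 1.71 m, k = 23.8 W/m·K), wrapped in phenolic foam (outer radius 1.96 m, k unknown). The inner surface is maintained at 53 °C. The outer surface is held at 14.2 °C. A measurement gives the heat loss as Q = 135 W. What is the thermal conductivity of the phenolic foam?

ΣR = ΔT/Q = |53 − 14.2|/135 = 0.2874 K/W
Known resistances:
  R_titanium = (1/1.68 − 1/1.71)/(4πk) = 0.01044/(4π·23.8) = 3.492×10^-5 K/W
R_phenolic foam = ΣR − ΣR_known = 0.2874 − 3.492×10^-5 = 0.2874 K/W
(1/r₁−1/r₂)/(4πk) = 0.2874 ⇒ k = 0.07459/(4π·0.2874) = 0.0207 W/m·K

k = 0.0207 W/m·K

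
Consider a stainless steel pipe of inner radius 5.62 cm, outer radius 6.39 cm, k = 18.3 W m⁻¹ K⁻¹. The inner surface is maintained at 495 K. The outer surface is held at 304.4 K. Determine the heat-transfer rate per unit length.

Q' = 2πk·ΔT/ln(r₂/r₁) = 2π × 18.3 × 190.6 / ln(0.0639/0.0562) = 1.71×10^5 W/m

Q' = 171 kW/m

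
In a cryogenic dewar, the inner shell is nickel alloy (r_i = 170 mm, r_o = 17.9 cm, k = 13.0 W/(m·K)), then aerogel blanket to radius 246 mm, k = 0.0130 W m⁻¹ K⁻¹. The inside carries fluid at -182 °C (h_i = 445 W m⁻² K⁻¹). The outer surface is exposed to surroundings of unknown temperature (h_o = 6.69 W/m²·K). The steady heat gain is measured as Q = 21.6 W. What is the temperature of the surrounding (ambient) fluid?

T_out = 23.6 °C

Sum the resistances:
  R_conv,in = 1/(4πr²h) = 1/(4π·0.170²·445) = 0.006188 K/W
  R_nickel alloy = (1/0.170 − 1/0.179)/(4πk) = 0.2958/(4π·13.0) = 0.001810 K/W
  R_aerogel blanket = (1/0.179 − 1/0.246)/(4πk) = 1.522/(4π·0.0130) = 9.314 K/W
  R_conv,out = 1/(4πr²h) = 1/(4π·0.246²·6.69) = 0.1966 K/W
ΣR = 9.518 K/W
ΔT = Q·ΣR = 21.6 × 9.518 = 205.6 K
Heat flows inward, so T_out = T_in + ΔT = -182 + 205.6 = 23.6 °C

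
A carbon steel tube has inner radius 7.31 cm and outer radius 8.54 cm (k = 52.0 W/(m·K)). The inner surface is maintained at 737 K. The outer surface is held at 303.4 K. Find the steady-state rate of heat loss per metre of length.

Q' = 9.11×10^5 W/m

Q' = 2πk·ΔT/ln(r₂/r₁) = 2π × 52.0 × 433.6 / ln(0.0854/0.0731) = 9.11×10^5 W/m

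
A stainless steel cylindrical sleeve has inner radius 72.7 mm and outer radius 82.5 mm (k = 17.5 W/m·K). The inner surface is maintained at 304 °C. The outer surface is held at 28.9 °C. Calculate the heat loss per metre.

Q' = 2πk·ΔT/ln(r₂/r₁) = 2π × 17.5 × 275.1 / ln(0.0825/0.0727) = 2.39×10^5 W/m

Q' = 2.39×10^5 W/m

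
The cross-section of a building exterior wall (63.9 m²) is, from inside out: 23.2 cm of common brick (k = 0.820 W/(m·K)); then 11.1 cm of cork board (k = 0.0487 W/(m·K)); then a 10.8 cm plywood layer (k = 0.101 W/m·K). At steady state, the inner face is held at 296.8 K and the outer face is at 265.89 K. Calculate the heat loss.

Series thermal resistances, inner to outer:
  R_common brick = L/(kA) = 0.232/(0.820·63.9) = 0.004428 K/W
  R_cork board = L/(kA) = 0.111/(0.0487·63.9) = 0.03567 K/W
  R_plywood = L/(kA) = 0.108/(0.101·63.9) = 0.01673 K/W
ΣR = 0.004428 + 0.03567 + 0.01673 = 0.05683 K/W
Q = ΔT/ΣR = (296.8 K − 265.89 K)/0.05683 = 544 W

Q = 544 W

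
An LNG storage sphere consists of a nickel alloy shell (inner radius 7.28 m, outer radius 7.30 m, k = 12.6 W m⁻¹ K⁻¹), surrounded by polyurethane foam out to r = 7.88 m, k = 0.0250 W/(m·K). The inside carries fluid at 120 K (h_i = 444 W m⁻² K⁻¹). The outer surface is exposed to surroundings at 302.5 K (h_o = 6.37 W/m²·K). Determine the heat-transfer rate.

Resistance network (inner→outer):
  R_conv,in = 1/(4πr²h) = 1/(4π·7.28²·444) = 3.382×10^-6 K/W
  R_nickel alloy = (1/7.28 − 1/7.30)/(4πk) = 3.763×10^-4/(4π·12.6) = 2.377×10^-6 K/W
  R_polyurethane foam = (1/7.30 − 1/7.88)/(4πk) = 0.01008/(4π·0.0250) = 0.03209 K/W
  R_conv,out = 1/(4πr²h) = 1/(4π·7.88²·6.37) = 2.012×10^-4 K/W
ΣR = 3.382×10^-6 + 2.377×10^-6 + 0.03209 + 2.012×10^-4 = 0.03230 K/W
Q = ΔT/ΣR = (120 K − 302.5 K)/0.03230 = -5650 W
(Negative Q ⇒ heat flows inward; heat gain = 5650 W.)

Q = 5.65 kW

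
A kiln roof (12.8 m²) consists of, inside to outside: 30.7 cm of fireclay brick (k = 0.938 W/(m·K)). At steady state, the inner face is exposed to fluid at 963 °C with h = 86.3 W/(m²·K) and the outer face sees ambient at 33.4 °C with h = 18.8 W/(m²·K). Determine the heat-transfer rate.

Series thermal resistances, inner to outer:
  R_conv,in = 1/(hA) = 1/(86.3·12.8) = 9.053×10^-4 K/W
  R_fireclay brick = L/(kA) = 0.307/(0.938·12.8) = 0.02557 K/W
  R_conv,out = 1/(hA) = 1/(18.8·12.8) = 0.004156 K/W
ΣR = 9.053×10^-4 + 0.02557 + 0.004156 = 0.03063 K/W
Q = ΔT/ΣR = (963 °C − 33.4 °C)/0.03063 = 30300 W

Q = 30300 W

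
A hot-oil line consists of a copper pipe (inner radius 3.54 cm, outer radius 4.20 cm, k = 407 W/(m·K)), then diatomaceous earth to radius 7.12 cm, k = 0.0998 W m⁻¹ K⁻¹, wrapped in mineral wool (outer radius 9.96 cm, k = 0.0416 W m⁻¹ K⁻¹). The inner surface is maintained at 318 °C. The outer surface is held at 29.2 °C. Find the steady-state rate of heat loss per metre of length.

Q' = 136 W/m

Resistance network (inner→outer):
  R'_copper = ln(0.0420/0.0354)/(2πk) = 0.1710/(2π·407) = 6.685×10^-5 m·K/W
  R'_diatomaceous earth = ln(0.0712/0.0420)/(2πk) = 0.5278/(2π·0.0998) = 0.8417 m·K/W
  R'_mineral wool = ln(0.0996/0.0712)/(2πk) = 0.3357/(2π·0.0416) = 1.284 m·K/W
ΣR = 6.685×10^-5 + 0.8417 + 1.284 = 2.126 m·K/W
Q' = ΔT/ΣR = (318 °C − 29.2 °C)/2.126 = 136 W/m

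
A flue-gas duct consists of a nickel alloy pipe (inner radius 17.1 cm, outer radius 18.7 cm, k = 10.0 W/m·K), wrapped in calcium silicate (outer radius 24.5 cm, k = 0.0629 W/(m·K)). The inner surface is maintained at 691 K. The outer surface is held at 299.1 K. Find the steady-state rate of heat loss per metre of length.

Resistance network (inner→outer):
  R'_nickel alloy = ln(0.187/0.171)/(2πk) = 0.08945/(2π·10.0) = 0.001424 m·K/W
  R'_calcium silicate = ln(0.245/0.187)/(2πk) = 0.2701/(2π·0.0629) = 0.6836 m·K/W
ΣR = 0.001424 + 0.6836 = 0.6850 m·K/W
Q' = ΔT/ΣR = (691 K − 299.1 K)/0.6850 = 572 W/m

Q' = 572 W/m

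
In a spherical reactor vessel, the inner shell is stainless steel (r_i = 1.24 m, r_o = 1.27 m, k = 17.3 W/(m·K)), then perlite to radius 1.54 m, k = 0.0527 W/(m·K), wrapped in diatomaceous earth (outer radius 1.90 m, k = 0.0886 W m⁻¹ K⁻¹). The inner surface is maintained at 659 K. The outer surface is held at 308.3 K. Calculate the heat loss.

Q = 1100 W

Treat each layer as a resistance in series:
  R_stainless steel = (1/1.24 − 1/1.27)/(4πk) = 0.01905/(4π·17.3) = 8.763×10^-5 K/W
  R_perlite = (1/1.27 − 1/1.54)/(4πk) = 0.1381/(4π·0.0527) = 0.2085 K/W
  R_diatomaceous earth = (1/1.54 − 1/1.90)/(4πk) = 0.1230/(4π·0.0886) = 0.1105 K/W
ΣR = 8.763×10^-5 + 0.2085 + 0.1105 = 0.3191 K/W
Q = ΔT/ΣR = (659 K − 308.3 K)/0.3191 = 1100 W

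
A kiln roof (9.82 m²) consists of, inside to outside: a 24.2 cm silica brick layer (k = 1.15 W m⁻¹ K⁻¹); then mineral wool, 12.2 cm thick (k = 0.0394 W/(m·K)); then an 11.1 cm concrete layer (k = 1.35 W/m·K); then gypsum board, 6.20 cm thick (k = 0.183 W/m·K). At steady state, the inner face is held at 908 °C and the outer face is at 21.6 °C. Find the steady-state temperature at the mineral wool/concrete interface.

Treat each layer as a resistance in series:
  R_silica brick = L/(kA) = 0.242/(1.15·9.82) = 0.02143 K/W
  R_mineral wool = L/(kA) = 0.122/(0.0394·9.82) = 0.3153 K/W
  R_concrete = L/(kA) = 0.111/(1.35·9.82) = 0.008373 K/W
  R_gypsum board = L/(kA) = 0.0620/(0.183·9.82) = 0.03450 K/W
ΣR = 0.02143 + 0.3153 + 0.008373 + 0.03450 = 0.3796 K/W
Q = ΔT/ΣR = (908 °C − 21.6 °C)/0.3796 = 2335 W
From the inner boundary to the mineral wool/concrete interface, ΣR_partial = 0.3367 K/W.
T_interface = T_in − Q·ΣR_partial = 908 °C − (2335)(0.3367) = 122 °C

T = 122 °C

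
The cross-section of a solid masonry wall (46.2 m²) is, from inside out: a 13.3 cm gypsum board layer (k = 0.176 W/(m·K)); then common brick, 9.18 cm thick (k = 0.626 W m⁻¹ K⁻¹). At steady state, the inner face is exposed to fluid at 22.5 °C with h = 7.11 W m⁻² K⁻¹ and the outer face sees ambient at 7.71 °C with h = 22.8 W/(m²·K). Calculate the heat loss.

Treat each layer as a resistance in series:
  R_conv,in = 1/(hA) = 1/(7.11·46.2) = 0.003044 K/W
  R_gypsum board = L/(kA) = 0.133/(0.176·46.2) = 0.01636 K/W
  R_common brick = L/(kA) = 0.0918/(0.626·46.2) = 0.003174 K/W
  R_conv,out = 1/(hA) = 1/(22.8·46.2) = 9.493×10^-4 K/W
ΣR = 0.003044 + 0.01636 + 0.003174 + 9.493×10^-4 = 0.02353 K/W
Q = ΔT/ΣR = (22.5 °C − 7.71 °C)/0.02353 = 629 W

Q = 629 W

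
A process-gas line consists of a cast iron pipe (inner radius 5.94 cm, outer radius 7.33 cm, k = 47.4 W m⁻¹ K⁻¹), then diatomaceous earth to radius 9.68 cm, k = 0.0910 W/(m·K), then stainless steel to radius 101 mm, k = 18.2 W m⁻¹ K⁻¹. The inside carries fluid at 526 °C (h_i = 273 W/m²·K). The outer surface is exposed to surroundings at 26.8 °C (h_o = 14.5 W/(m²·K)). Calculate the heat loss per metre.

Treat each layer as a resistance in series:
  R'_conv,in = 1/(2πr h) = 1/(2π·0.0594·273) = 0.009815 m·K/W
  R'_cast iron = ln(0.0733/0.0594)/(2πk) = 0.2103/(2π·47.4) = 7.060×10^-4 m·K/W
  R'_diatomaceous earth = ln(0.0968/0.0733)/(2πk) = 0.2781/(2π·0.0910) = 0.4864 m·K/W
  R'_stainless steel = ln(0.101/0.0968)/(2πk) = 0.04247/(2π·18.2) = 3.714×10^-4 m·K/W
  R'_conv,out = 1/(2πr h) = 1/(2π·0.101·14.5) = 0.1087 m·K/W
ΣR = 0.009815 + 7.060×10^-4 + 0.4864 + 3.714×10^-4 + 0.1087 = 0.6060 m·K/W
Q' = ΔT/ΣR = (526 °C − 26.8 °C)/0.6060 = 824 W/m

Q' = 824 W/m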